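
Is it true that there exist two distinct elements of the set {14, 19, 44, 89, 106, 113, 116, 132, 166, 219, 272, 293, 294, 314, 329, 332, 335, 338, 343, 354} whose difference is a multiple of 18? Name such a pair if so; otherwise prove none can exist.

14 mod 18 = 14 and 338 mod 18 = 14, so 338 − 14 = 324 = 18·18.

The pair (14, 338) works.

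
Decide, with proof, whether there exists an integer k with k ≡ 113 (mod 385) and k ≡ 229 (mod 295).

gcd(385, 295) = 5. If k ≡ 113 (mod 385) and k ≡ 229 (mod 295), then k ≡ 113 (mod 5) and k ≡ 229 (mod 5).
These are incompatible: 113 − 229 = -116 is not divisible by 5.
Therefore no such k exists.

There is no such integer.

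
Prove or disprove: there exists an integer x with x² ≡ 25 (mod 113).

Take x = 108. Then 108² = 11664 = 103·113 + 25, so 108² ≡ 25 (mod 113).

x = 108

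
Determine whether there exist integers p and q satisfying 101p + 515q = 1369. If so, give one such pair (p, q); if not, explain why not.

Since gcd(101, 515) = 1, every integer is an integer combination of 101 and 515.
Euclidean algorithm: 515 = 5·101 + 10, 101 = 10·10 + 1, 10 = 10·1 + 0.
Unwinding: 1 = 101 − 10·10 = 101 − 10·(515 − 5·101) = −10·515 + 51·101, i.e. 101·51 + 515·(-10) = 1.
Scaling by 1369 gives the particular solution (p, q) = (69819, -13690).
Subtracting 135·515 from p and adding 135·101 to q gives the tidier solution (294, -55).
Check: 101·294 + 515·(-55) = 29694 − 28325 = 1369. ✓

p = 294, q = -55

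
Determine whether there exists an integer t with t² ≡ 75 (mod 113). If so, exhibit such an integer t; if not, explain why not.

No, no such integer exists.

113 is prime, so by Euler's criterion 75 is a square mod 113 iff 75^((113−1)/2) = 75^56 ≡ 1 (mod 113).
Repeated squaring mod 113: 75^2 = 5625 ≡ 88; 75^4 ≡ 88² = 7744 ≡ 60; 75^8 ≡ 60² = 3600 ≡ 97; 75^16 ≡ 97² = 9409 ≡ 30; 75^32 ≡ 30² = 900 ≡ 109.
Since 56 = 32 + 16 + 8, 75^56 ≡ 109 · 30 · 97; multiplying out mod 113: 109·30 = 3270 ≡ 106, then 106·97 = 10282 ≡ 112. Thus 75^56 ≡ 112 ≡ −1 (mod 113).
The value −1 means 75 is a non-residue modulo 113, so t² ≡ 75 (mod 113) is impossible.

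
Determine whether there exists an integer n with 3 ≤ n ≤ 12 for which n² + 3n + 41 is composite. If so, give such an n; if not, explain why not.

n = 8

At n = 8: 8² + 3·8 + 41 = 129 = 3·43, which is composite.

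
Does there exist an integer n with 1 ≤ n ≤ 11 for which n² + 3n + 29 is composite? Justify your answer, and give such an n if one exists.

At n = 10: 10² + 3·10 + 29 = 159 = 3·53, which is composite.

n = 10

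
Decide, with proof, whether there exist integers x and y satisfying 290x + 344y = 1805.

gcd(290, 344) = 2, so every integer of the form 290x + 344y is a multiple of 2.
But 1805 = 2·902 + 1, so 2 ∤ 1805.
So the equation is unsolvable over ℤ.

No, no such integers exist.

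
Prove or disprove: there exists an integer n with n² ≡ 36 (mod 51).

Take n = 45. Then 45² = 2025 = 39·51 + 36, so 45² ≡ 36 (mod 51).

n = 45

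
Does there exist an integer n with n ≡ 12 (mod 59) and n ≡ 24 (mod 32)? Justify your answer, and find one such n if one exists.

Since 59 and 32 share no common factor, CRT says the pair of congruences has a solution (unique mod 1888).
Any solution of the first congruence is n = 12 + 59t; substituting into the second, 59t ≡ 24 − 12 ≡ 12 (mod 32).
59 ≡ 27 (mod 32), so this reads 27t ≡ 12 (mod 32). Note 27·19 = 513 ≡ 1 (mod 32) (as 513 − 1 = 16·32), so 27⁻¹ ≡ 19.
Multiplying by 19: t ≡ 19·12 = 228 ≡ 4 (mod 32).
With t = 4: n = 12 + 59·4 = 248.
Verify: 248 = 4·59 + 12 and 248 = 7·32 + 24. ✓

n = 248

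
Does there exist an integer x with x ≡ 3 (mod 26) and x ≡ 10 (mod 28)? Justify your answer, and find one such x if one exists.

No, no such integer exists.

Both moduli are multiples of 2 = gcd(26, 28), so any solution would satisfy x ≡ 3 and x ≡ 10 modulo 2 simultaneously.
These are incompatible: 3 − 10 = -7 is not divisible by 2.
So no integer satisfies both congruences.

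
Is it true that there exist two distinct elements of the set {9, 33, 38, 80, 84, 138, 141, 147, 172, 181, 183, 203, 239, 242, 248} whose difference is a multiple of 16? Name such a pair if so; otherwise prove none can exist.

Reduce each element modulo 16: 9↦9, 33↦1, 38↦6, 80↦0, 84↦4, 138↦10, 141↦13, 147↦3, 172↦12, 181↦5, 183↦7, 203↦11, 239↦15, 242↦2, 248↦8.
These 15 residues are pairwise different, hence no difference of two elements is divisible by 16.

No, no such pair exists.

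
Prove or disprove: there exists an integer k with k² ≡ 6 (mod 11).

There is no such integer.

Since (11 − k)² ≡ k² (mod 11), it suffices to square k = 0, 1, …, 5: the residues are 0, 1, 4, 9, 5, 3.
So the quadratic residues mod 11 are {0, 1, 3, 4, 5, 9}, and 6 is not among them.
Hence no integer k has k² ≡ 6 (mod 11).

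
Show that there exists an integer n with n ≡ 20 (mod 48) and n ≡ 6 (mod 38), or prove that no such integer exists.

n = 500

Here gcd(48, 38) = 2, and both 20 and 6 leave remainder 0 mod 2, so the system is consistent.
Write n = 20 + 48t. Then 48t ≡ 6 − 20 ≡ 24 (mod 38); dividing through by 2 gives 24t ≡ 12 (mod 19).
24 ≡ 5 (mod 19), so this reads 5t ≡ 12 (mod 19). Since 5·4 = 20 = 1·19 + 1, the inverse of 5 mod 19 is 4.
Therefore t ≡ 4·12 = 48 ≡ 10 (mod 19).
Then n = 20 + 48·10 = 500.
Check: 500 mod 48 = 20, 500 mod 38 = 6. ✓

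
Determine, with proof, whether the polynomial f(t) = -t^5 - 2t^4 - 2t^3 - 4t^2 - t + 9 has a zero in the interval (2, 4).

No.

The endpoint values f(2) = -89 and f(4) = -1723 are both negative. Claim: f(t) < 0 for every t in (2, 4).
Shift to the endpoint 2: with t = 2 + u (0 < u < 2), one computes f(2 + u) = -u^5 - 12u^4 - 58u^3 - 144u^2 - 185u - 89.
The nonzero coefficients here are all negative, so for u > 0 every term is negative (or zero), and the constant term -89 is strictly negative.
Therefore f(t) < 0 throughout (2, 4), and f has no zero there.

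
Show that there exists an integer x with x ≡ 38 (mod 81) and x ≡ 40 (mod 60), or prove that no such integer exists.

Both moduli are multiples of 3 = gcd(81, 60), so any solution would satisfy x ≡ 38 and x ≡ 40 modulo 3 simultaneously.
These are incompatible: 38 − 40 = -2 is not divisible by 3.
Hence the system has no solution.

No such integer exists.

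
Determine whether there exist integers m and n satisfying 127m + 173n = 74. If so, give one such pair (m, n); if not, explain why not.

m = 36, n = -26

Since gcd(127, 173) = 1, every integer is an integer combination of 127 and 173.
Run the Euclidean algorithm on 173 and 127: 173 = 1·127 + 46, 127 = 2·46 + 35, 46 = 1·35 + 11, 35 = 3·11 + 2, 11 = 5·2 + 1, 2 = 2·1 + 0.
Working back up the chain: 1 = 11 − 5·2 = 11 − 5·(35 − 3·11) = −5·35 + 16·11 = −5·35 + 16·(46 − 1·35) = 16·46 − 21·35 = 16·46 − 21·(127 − 2·46) = −21·127 + 58·46 = −21·127 + 58·(173 − 1·127) = 58·173 − 79·127. So 127·(-79) + 173·58 = 1.
Times 74: 127·(-5846) + 173·4292 = 74, so (-5846, 4292) solves it.
Adding 34·173 to m and subtracting 34·127 from n gives the tidier solution (36, -26).
Indeed 127·36 + 173·(-26) = 4572 − 4498 = 74.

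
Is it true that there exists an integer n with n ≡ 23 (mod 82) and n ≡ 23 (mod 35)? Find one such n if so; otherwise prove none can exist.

n = 23

Since 82 and 35 share no common factor, CRT says the pair of congruences has a solution (unique mod 2870).
Any solution of the first congruence is n = 23 + 82t; substituting into the second, 82t ≡ 23 − 23 ≡ 0 (mod 35).
82 ≡ 12 (mod 35), so this reads 12t ≡ 0 (mod 35). t = 0 satisfies this.
Taking t = 0 gives n = 23 + 82·0 = 23.
Check: 23 mod 82 = 23, 23 mod 35 = 23. ✓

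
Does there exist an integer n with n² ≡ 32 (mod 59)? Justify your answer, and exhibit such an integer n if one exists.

Apply Euler's criterion with the prime 59: 32 is a quadratic residue iff 32^29 ≡ 1 (mod 59), and a non-residue iff it is ≡ −1.
Squaring successively (mod 59): 32^2 = 1024 ≡ 21; 32^4 ≡ 21² = 441 ≡ 28; 32^8 ≡ 28² = 784 ≡ 17; 32^16 ≡ 17² = 289 ≡ 53.
Since 29 = 16 + 8 + 4 + 1, 32^29 ≡ 53 · 17 · 28 · 32; multiplying out mod 59: 53·17 = 901 ≡ 16, then 16·28 = 448 ≡ 35, then 35·32 = 1120 ≡ 58. Thus 32^29 ≡ 58 ≡ −1 (mod 59).
The value −1 means 32 is a non-residue modulo 59, so n² ≡ 32 (mod 59) is impossible.

No such integer exists.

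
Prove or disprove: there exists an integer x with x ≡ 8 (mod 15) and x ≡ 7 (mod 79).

x = 323

Since 15 and 79 share no common factor, CRT says the pair of congruences has a solution (unique mod 1185).
Write x = 8 + 15t and require 8 + 15t ≡ 7 (mod 79), i.e. 15t ≡ 78 (mod 79).
Note 15·58 = 870 ≡ 1 (mod 79) (as 870 − 1 = 11·79), so 15⁻¹ ≡ 58.
Therefore t ≡ 58·78 = 4524 ≡ 21 (mod 79).
With t = 21: x = 8 + 15·21 = 323.
Check: 323 mod 15 = 8, 323 mod 79 = 7. ✓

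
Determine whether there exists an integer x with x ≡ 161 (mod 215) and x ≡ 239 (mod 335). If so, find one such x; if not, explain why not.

No, no such integer exists.

Both moduli are multiples of 5 = gcd(215, 335), so any solution would satisfy x ≡ 161 and x ≡ 239 modulo 5 simultaneously.
These are incompatible: 161 − 239 = -78 is not divisible by 5.
So no integer satisfies both congruences.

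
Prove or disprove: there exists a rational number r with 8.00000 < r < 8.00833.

r = 969/121

Multiplying by 121: 121·8.00000 = 968.00000 and 121·8.00833 = 969.00793, so the integer 969 lies strictly between them.
Dividing back, 8.00000 < 969/121 < 8.00833, and 969/121 is rational.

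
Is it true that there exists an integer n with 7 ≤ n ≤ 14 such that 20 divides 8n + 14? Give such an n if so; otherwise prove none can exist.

The values of 8n + 14 for n = 7, 8, …, 14 are 70, 78, 86, 94, 102, 110, 118, 126; reduced mod 20 these are 10, 18, 6, 14, 2, 10, 18, 6.
The residue 0 does not occur, so no n in [7, 14] makes 8n + 14 a multiple of 20.

There is no such integer n in that range.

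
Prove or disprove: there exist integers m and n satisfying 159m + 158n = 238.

159 and 158 are coprime, so 159m + 158n ranges over all of ℤ.
Dividing repeatedly: 159 = 1·158 + 1, 158 = 158·1 + 0.
Unwinding: 1 = 159 − 1·158, i.e. 159·1 + 158·(-1) = 1.
Multiplying through by 238: m = 1·238 = 238, n = (-1)·238 = -238 is a solution.
The general solution is m = 238 + 158k, n = -238 − 159k; taking k = -1 gives the smaller pair m = 80, n = -79.
Indeed 159·80 + 158·(-79) = 12720 − 12482 = 238.

m = 80, n = -79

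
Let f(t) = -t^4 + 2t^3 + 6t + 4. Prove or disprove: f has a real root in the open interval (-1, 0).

f(-1) = -5 and f(0) = 4, which have opposite signs.
As a polynomial, f is continuous on every closed interval.
By the Intermediate Value Theorem f must vanish at some point of (-1, 0).

Such a root exists.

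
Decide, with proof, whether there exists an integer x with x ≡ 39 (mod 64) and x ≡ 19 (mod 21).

gcd(64, 21) = 1, so the Chinese Remainder Theorem guarantees exactly one residue class mod 1344 satisfying both.
Any solution of the first congruence is x = 39 + 64t; substituting into the second, 64t ≡ 19 − 39 ≡ 1 (mod 21).
64 ≡ 1 (mod 21), so this reads 1t ≡ 1 (mod 21). So t ≡ 1 (mod 21).
With t = 1: x = 39 + 64·1 = 103.
Check: 103 mod 64 = 39, 103 mod 21 = 19. ✓

x = 103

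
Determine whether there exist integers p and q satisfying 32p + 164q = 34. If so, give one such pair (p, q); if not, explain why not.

Both 32 and 164 are divisible by gcd(32, 164) = 4, hence so is any combination 32p + 164q.
But 34 is not a multiple of 4 (it leaves remainder 2).
Hence no integers p, q satisfy the equation.

There are no such integers.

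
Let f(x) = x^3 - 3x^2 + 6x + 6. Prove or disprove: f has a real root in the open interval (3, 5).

f has no root in that interval.

f(3) = 24 and f(5) = 86, both positive.
The derivative f'(x) = 3x^2 - 6x + 6 is a quadratic with discriminant (-6)² − 4·3·6 = -36 < 0; it never vanishes, so it is always positive (sign of the leading coefficient).
Hence f is strictly increasing on ℝ, and in particular on [3, 5]. A strictly monotone function with same-sign endpoint values stays positive on the whole interval, so f has no zero in (3, 5).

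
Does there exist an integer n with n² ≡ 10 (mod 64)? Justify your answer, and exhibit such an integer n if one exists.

No such integer exists.

Since 4 ∣ 64, a solution of n² ≡ 10 (mod 64) would also satisfy n² ≡ 10 ≡ 2 (mod 4).
Since (4 − n)² ≡ n² (mod 4), it suffices to square n = 0, 1, …, 2: the residues are 0, 1, 0.
So the quadratic residues mod 4 are {0, 1}, and 2 is not among them.
Therefore n² ≡ 10 (mod 64) has no solution.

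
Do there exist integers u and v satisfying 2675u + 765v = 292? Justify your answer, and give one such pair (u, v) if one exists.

gcd(2675, 765) = 5, so every integer of the form 2675u + 765v is a multiple of 5.
But 292 is not a multiple of 5 (it leaves remainder 2).
So the equation is unsolvable over ℤ.

No such integers exist.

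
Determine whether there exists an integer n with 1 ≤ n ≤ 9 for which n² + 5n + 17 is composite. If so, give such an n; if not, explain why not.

At n = 9: 9² + 5·9 + 17 = 143 = 11·13, which is composite.

n = 9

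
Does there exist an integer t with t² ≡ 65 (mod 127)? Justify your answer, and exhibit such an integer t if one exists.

No, no such integer exists.

Apply Euler's criterion with the prime 127: 65 is a quadratic residue iff 65^63 ≡ 1 (mod 127), and a non-residue iff it is ≡ −1.
Repeated squaring mod 127: 65^2 = 4225 ≡ 34; 65^4 ≡ 34² = 1156 ≡ 13; 65^8 ≡ 13² = 169 ≡ 42; 65^16 ≡ 42² = 1764 ≡ 113; 65^32 ≡ 113² = 12769 ≡ 69.
Since 63 = 32 + 16 + 8 + 4 + 2 + 1, 65^63 ≡ 69 · 113 · 42 · 13 · 34 · 65; multiplying out mod 127: 69·113 = 7797 ≡ 50, then 50·42 = 2100 ≡ 68, then 68·13 = 884 ≡ 122, then 122·34 = 4148 ≡ 84, then 84·65 = 5460 ≡ 126. Thus 65^63 ≡ 126 ≡ −1 (mod 127).
The value −1 means 65 is a non-residue modulo 127, so t² ≡ 65 (mod 127) is impossible.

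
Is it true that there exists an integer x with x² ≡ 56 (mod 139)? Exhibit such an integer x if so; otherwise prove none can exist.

139 is prime, so by Euler's criterion 56 is a square mod 139 iff 56^((139−1)/2) = 56^69 ≡ 1 (mod 139).
Squaring successively (mod 139): 56^2 = 3136 ≡ 78; 56^4 ≡ 78² = 6084 ≡ 107; 56^8 ≡ 107² = 11449 ≡ 51; 56^16 ≡ 51² = 2601 ≡ 99; 56^32 ≡ 99² = 9801 ≡ 71; 56^64 ≡ 71² = 5041 ≡ 37.
Since 69 = 64 + 4 + 1, 56^69 ≡ 37 · 107 · 56; multiplying out mod 139: 37·107 = 3959 ≡ 67, then 67·56 = 3752 ≡ 138. Thus 56^69 ≡ 138 ≡ −1 (mod 139).
The value −1 means 56 is a non-residue modulo 139, so x² ≡ 56 (mod 139) is impossible.

There is no such integer.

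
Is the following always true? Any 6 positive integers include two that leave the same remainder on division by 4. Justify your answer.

Yes, this is always true.

There are exactly 4 possible remainders on division by 4.
With 6 integers and only 4 classes, the pigeonhole principle forces two of them, say a and b, into the same class.
That is, a and b leave the same remainder on division by 4, as claimed.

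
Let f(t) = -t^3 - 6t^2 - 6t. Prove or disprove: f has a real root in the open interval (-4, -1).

f(-4) = -8 and f(-1) = 1, which have opposite signs.
Since f is a polynomial it is continuous on [-4, -1].
By the Intermediate Value Theorem, f takes the value 0 somewhere in the open interval.

Such a root exists.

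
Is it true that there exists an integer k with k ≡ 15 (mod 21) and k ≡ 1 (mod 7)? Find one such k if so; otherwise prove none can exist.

gcd(21, 7) = 7. A simultaneous solution exists iff 15 ≡ 1 (mod 7); here 15 mod 7 = 1 = 1 mod 7, so it does.
The smallest candidate k = 15 works directly: 15 ≡ 1 (mod 7).
Verify: 15 = 0·21 + 15 and 15 = 2·7 + 1. ✓

k = 15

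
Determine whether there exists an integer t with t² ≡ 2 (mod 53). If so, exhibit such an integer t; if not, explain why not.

Apply Euler's criterion with the prime 53: 2 is a quadratic residue iff 2^26 ≡ 1 (mod 53), and a non-residue iff it is ≡ −1.
Repeated squaring mod 53: 2^2 = 4 ≡ 4; 2^4 ≡ 4² = 16 ≡ 16; 2^8 ≡ 16² = 256 ≡ 44; 2^16 ≡ 44² = 1936 ≡ 28.
Since 26 = 16 + 8 + 2, 2^26 ≡ 28 · 44 · 4; multiplying out mod 53: 28·44 = 1232 ≡ 13, then 13·4 = 52 ≡ 52. Thus 2^26 ≡ 52 ≡ −1 (mod 53).
The value −1 means 2 is a non-residue modulo 53, so t² ≡ 2 (mod 53) is impossible.

There is no such integer.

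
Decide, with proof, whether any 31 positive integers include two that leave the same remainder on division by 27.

Each integer lies in one of the 27 residue classes modulo 27.
With 31 integers and only 27 classes, the pigeonhole principle forces two of them, say a and b, into the same class.
So a and b have equal remainders mod 27, which is exactly what was to be shown.

Yes.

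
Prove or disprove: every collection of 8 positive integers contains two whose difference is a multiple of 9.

No, the set {2, 3, 4, 5, 6, 7, 8, 9} is a counterexample.

Consider the 8 integers 2, 3, …, 9. They lie in distinct residue classes modulo 9, since 8 ≤ 9.
No two share a residue, so no pair has difference divisible by 9; the claim fails for this set.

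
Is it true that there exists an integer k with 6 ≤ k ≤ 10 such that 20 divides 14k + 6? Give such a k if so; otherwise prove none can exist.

No such integer k in that range exists.

For k = 6, 7, …, 10 the values of 14k + 6 modulo 20 are 10, 4, 18, 12, 6 respectively.
None is 0, so 20 never divides 14k + 6 on this range.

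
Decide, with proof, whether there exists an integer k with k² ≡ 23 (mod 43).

Take k = 25. Then 25² = 625 = 14·43 + 23, so 25² ≡ 23 (mod 43).

k = 25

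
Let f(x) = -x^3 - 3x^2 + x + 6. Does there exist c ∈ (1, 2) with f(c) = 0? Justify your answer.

f(1) = 3 and f(2) = -12, which have opposite signs.
f is continuous everywhere (it is a polynomial), in particular on [1, 2].
So by the Intermediate Value Theorem there is a c strictly between 1 and 2 with f(c) = 0.

Such a root exists.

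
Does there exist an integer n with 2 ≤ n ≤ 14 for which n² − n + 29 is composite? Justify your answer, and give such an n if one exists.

n = 8

At n = 8: 8² − 8 + 29 = 85 = 5·17, which is composite.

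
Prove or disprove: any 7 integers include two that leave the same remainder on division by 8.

Try 7 consecutive integers, 4, 5, …, 10. Their remainders mod 8 are 4, 5, 6, 7, 0, 1, 2 — pairwise different, as any 7 ≤ 8 consecutive integers have distinct residues.
So no two of them leave the same remainder on division by 8; the claim fails for this set.

No, the set {4, 5, 6, 7, 8, 9, 10} is a counterexample.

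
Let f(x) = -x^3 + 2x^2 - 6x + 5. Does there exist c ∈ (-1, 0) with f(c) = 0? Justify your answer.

f has no root in that interval.

Evaluate at the endpoints: f(-1) = 14, f(0) = 5 — same sign (positive).
f'(x) = -3x^2 + 4x - 6 has discriminant 4² − 4·(-3)·(-6) = -56 < 0, so f' has no real roots and is negative for every real x.
So f is strictly decreasing; between -1 and 0 its values lie between f(-1) = 14 and f(0) = 5, all positive. Therefore f has no root in (-1, 0).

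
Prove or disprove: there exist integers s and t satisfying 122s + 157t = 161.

122 and 157 are coprime, so 122s + 157t ranges over all of ℤ.
Run the Euclidean algorithm on 157 and 122: 157 = 1·122 + 35, 122 = 3·35 + 17, 35 = 2·17 + 1, 17 = 17·1 + 0.
Back-substituting, 1 = 35 − 2·17 = 35 − 2·(122 − 3·35) = −2·122 + 7·35 = −2·122 + 7·(157 − 1·122) = 7·157 − 9·122; that is, 122·(-9) + 157·7 = 1.
Times 161: 122·(-1449) + 157·1127 = 161, so (-1449, 1127) solves it.
The general solution is s = -1449 + 157k, t = 1127 − 122k; taking k = 10 gives the smaller pair s = 121, t = -93.
Check: 122·121 + 157·(-93) = 14762 − 14601 = 161. ✓

s = 121, t = -93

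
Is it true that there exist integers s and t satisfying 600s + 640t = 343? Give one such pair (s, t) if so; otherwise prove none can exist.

There are no such integers.

Both 600 and 640 are divisible by gcd(600, 640) = 40, hence so is any combination 600s + 640t.
However 343 leaves remainder 23 on division by 40.
Hence no integers s, t satisfy the equation.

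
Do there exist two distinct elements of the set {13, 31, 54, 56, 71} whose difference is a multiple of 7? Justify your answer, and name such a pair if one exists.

No such pair exists.

Reduce each element modulo 7: 13↦6, 31↦3, 54↦5, 56↦0, 71↦1.
These 5 residues are pairwise different, hence no difference of two elements is divisible by 7.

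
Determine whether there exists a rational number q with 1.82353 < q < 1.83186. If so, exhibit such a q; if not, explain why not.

Scale by 23: the interval becomes (41.94119, 42.13278), which contains the integer 42.
Dividing back, 1.82353 < 42/23 < 1.83186, and 42/23 is rational.

q = 42/23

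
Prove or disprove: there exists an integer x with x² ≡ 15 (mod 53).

Take x = 11. Then 11² = 121 = 2·53 + 15, so 11² ≡ 15 (mod 53).

x = 11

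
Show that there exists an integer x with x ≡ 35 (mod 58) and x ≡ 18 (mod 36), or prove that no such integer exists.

There is no such integer.

Both moduli are multiples of 2 = gcd(58, 36), so any solution would satisfy x ≡ 35 and x ≡ 18 modulo 2 simultaneously.
However 35 ≡ 1 and 18 ≡ 0 (mod 2), and 1 ≠ 0.
Therefore no such x exists.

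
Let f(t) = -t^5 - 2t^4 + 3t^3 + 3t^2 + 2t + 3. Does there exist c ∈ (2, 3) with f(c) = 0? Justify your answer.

No such root exists.

The endpoint values f(2) = -21 and f(3) = -288 are both negative. Claim: f(t) < 0 for every t in (2, 3).
Shift to the endpoint 2: with t = 2 + u (0 < u < 1), one computes f(2 + u) = -u^5 - 12u^4 - 53u^3 - 107u^2 - 94u - 21.
All 6 nonzero coefficients of this polynomial in u are negative; hence for u > 0 the value is a sum of negative terms (the constant -21 among them).
Therefore f(t) < 0 throughout (2, 3), and f has no zero there.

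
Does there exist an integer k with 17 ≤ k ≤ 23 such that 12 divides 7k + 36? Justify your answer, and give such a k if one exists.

The values of 7k + 36 for k = 17, 18, …, 23 are 155, 162, 169, 176, 183, 190, 197; reduced mod 12 these are 11, 6, 1, 8, 3, 10, 5.
None is 0, so 12 never divides 7k + 36 on this range.

No such integer k in that range exists.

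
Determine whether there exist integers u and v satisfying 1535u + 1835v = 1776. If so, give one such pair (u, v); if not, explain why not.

Any value of 1535u + 1835v is a multiple of gcd(1535, 1835) = 5.
But 1776 is not a multiple of 5 (it leaves remainder 1).
So the equation is unsolvable over ℤ.

There are no such integers.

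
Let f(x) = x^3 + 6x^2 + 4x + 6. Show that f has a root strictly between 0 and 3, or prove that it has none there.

f(0) = 6 and f(3) = 99, both positive, so a sign-change argument is unavailable; we show f keeps this sign on the whole interval.
The nonzero coefficients of f are all positive, so for x > 0 every term of f(x) is positive (the constant term 6 strictly so).
So f is strictly positive on (0, 3); no root exists in the interval.

No.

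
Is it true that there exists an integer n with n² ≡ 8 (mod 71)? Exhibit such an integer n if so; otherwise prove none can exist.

n = 47

Take n = 47. Then 47² = 2209 = 31·71 + 8, so 47² ≡ 8 (mod 71).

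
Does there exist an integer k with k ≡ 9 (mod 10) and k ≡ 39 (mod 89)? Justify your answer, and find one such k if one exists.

k = 39

gcd(10, 89) = 1, so the Chinese Remainder Theorem guarantees exactly one residue class mod 890 satisfying both.
Write k = 9 + 10t and require 9 + 10t ≡ 39 (mod 89), i.e. 10t ≡ 30 (mod 89).
Since 10·9 = 90 = 1·89 + 1, the inverse of 10 mod 89 is 9.
Therefore t ≡ 9·30 = 270 ≡ 3 (mod 89).
With t = 3: k = 9 + 10·3 = 39.
Indeed 39 ≡ 9 (mod 10) and 39 ≡ 39 (mod 89).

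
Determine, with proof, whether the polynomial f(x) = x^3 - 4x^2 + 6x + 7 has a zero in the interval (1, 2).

No.

Evaluate at the endpoints: f(1) = 10, f(2) = 11 — same sign (positive).
f'(x) = 3x^2 - 8x + 6 has discriminant (-8)² − 4·3·6 = -8 < 0, so f' has no real roots and is positive for every real x.
Hence f is strictly increasing on ℝ, and in particular on [1, 2]. A strictly monotone function with same-sign endpoint values stays positive on the whole interval, so f has no zero in (1, 2).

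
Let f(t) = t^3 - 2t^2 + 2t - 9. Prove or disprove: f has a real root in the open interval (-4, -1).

f(-4) = -113 and f(-1) = -14, both negative.
The derivative f'(t) = 3t^2 - 4t + 2 is a quadratic with discriminant (-4)² − 4·3·2 = -8 < 0; it never vanishes, so it is always positive (sign of the leading coefficient).
So f is strictly increasing; between -4 and -1 its values lie between f(-4) = -113 and f(-1) = -14, all negative. Therefore f has no root in (-4, -1).

No such root exists.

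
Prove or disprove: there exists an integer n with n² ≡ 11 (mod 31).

There is no such integer.

31 is prime, so by Euler's criterion 11 is a square mod 31 iff 11^((31−1)/2) = 11^15 ≡ 1 (mod 31).
Repeated squaring mod 31: 11^2 = 121 ≡ 28; 11^4 ≡ 28² = 784 ≡ 9; 11^8 ≡ 9² = 81 ≡ 19.
Since 15 = 8 + 4 + 2 + 1, 11^15 ≡ 19 · 9 · 28 · 11; multiplying out mod 31: 19·9 = 171 ≡ 16, then 16·28 = 448 ≡ 14, then 14·11 = 154 ≡ 30. Thus 11^15 ≡ 30 ≡ −1 (mod 31).
The value −1 means 11 is a non-residue modulo 31, so n² ≡ 11 (mod 31) is impossible.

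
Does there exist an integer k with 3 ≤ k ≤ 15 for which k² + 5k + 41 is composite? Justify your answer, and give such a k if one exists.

At k = 15: 15² + 5·15 + 41 = 341 = 11·31, which is composite.

k = 15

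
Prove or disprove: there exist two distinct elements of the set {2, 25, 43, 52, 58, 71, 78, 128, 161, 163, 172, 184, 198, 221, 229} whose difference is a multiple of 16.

Two integers differ by a multiple of 16 exactly when they have the same residue mod 16. The residues are 2↦2, 25↦9, 43↦11, 52↦4, 58↦10, 71↦7, 78↦14, 128↦0, 161↦1, 163↦3, 172↦12, 184↦8, 198↦6, 221↦13, 229↦5.
These 15 residues are pairwise different, hence no difference of two elements is divisible by 16.

There is no such pair.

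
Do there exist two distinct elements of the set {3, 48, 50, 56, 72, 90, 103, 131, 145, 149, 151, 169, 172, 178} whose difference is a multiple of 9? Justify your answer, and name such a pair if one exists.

The pair (3, 48) works.

Both 3 and 48 leave remainder 3 on division by 9; their difference 45 = 5·9 is a multiple of 9.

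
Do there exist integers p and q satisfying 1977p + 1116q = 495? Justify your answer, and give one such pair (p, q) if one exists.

p = 195, q = -345

Since gcd(1977, 1116) = 3 and 495 = 3·165, Bézout's identity guarantees a solution.
Dividing through by 3 reduces the equation to 659p + 372q = 165.
Run the Euclidean algorithm on 659 and 372: 659 = 1·372 + 287, 372 = 1·287 + 85, 287 = 3·85 + 32, 85 = 2·32 + 21, 32 = 1·21 + 11, 21 = 1·11 + 10, 11 = 1·10 + 1, 10 = 10·1 + 0.
Back-substituting, 1 = 11 − 1·10 = 11 − (21 − 1·11) = −21 + 2·11 = −21 + 2·(32 − 1·21) = 2·32 − 3·21 = 2·32 − 3·(85 − 2·32) = −3·85 + 8·32 = −3·85 + 8·(287 − 3·85) = 8·287 − 27·85 = 8·287 − 27·(372 − 1·287) = −27·372 + 35·287 = −27·372 + 35·(659 − 1·372) = 35·659 − 62·372; that is, 659·35 + 372·(-62) = 1.
Times 165: 659·5775 + 372·(-10230) = 165, so (5775, -10230) solves it.
The general solution is p = 5775 + 372k, q = -10230 − 659k; taking k = -15 gives the smaller pair p = 195, q = -345.
Check: 1977·195 + 1116·(-345) = 385515 − 385020 = 495. ✓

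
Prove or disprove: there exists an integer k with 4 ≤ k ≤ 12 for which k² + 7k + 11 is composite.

k = 11

At k = 11: 11² + 7·11 + 11 = 209 = 11·19, which is composite.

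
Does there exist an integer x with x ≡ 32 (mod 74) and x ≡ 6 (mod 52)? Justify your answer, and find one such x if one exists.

x = 994

gcd(74, 52) = 2. A simultaneous solution exists iff 32 ≡ 6 (mod 2); here 32 mod 2 = 0 = 6 mod 2, so it does.
Put x = 32 + 74t, so we need 74t ≡ 26 (mod 52), equivalently (divide by 2) 37t ≡ 13 (mod 26).
37 ≡ 11 (mod 26), so this reads 11t ≡ 13 (mod 26). To invert 11 modulo 26: 26 = 2·11 + 4, 11 = 2·4 + 3, 4 = 1·3 + 1, 3 = 3·1 + 0, and unwinding, 1 = 4 − 1·3 = 4 − (11 − 2·4) = −11 + 3·4 = −11 + 3·(26 − 2·11) = 3·26 − 7·11. Thus 11⁻¹ ≡ -7 ≡ 19 (mod 26).
Multiplying by 19: t ≡ 19·13 = 247 ≡ 13 (mod 26).
Then x = 32 + 74·13 = 994.
Indeed 994 ≡ 32 (mod 74) and 994 ≡ 6 (mod 52).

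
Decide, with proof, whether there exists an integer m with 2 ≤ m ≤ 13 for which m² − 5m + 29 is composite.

At m = 9: 9² − 5·9 + 29 = 65 = 5·13, which is composite.

m = 9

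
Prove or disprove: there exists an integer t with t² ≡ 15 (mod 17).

t = 7

t = 7 works: 7² = 49, and 49 − 15 = 34 = 2·17.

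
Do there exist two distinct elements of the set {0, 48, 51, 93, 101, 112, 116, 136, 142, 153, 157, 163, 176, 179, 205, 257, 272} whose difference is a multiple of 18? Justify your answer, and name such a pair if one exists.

No, no such pair exists.

Residues mod 18: 0↦0, 48↦12, 51↦15, 93↦3, 101↦11, 112↦4, 116↦8, 136↦10, 142↦16, 153↦9, 157↦13, 163↦1, 176↦14, 179↦17, 205↦7, 257↦5, 272↦2.
All 17 residues are distinct, so no two elements differ by a multiple of 18.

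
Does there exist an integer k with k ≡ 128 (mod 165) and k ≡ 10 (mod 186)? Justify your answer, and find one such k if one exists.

There is no such integer.

gcd(165, 186) = 3. If k ≡ 128 (mod 165) and k ≡ 10 (mod 186), then k ≡ 128 (mod 3) and k ≡ 10 (mod 3).
These are incompatible: 128 − 10 = 118 is not divisible by 3.
Therefore no such k exists.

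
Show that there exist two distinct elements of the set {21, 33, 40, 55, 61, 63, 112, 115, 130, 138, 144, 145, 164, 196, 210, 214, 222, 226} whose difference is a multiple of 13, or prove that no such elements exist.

21 and 112 are such a pair.

21 mod 13 = 8 and 112 mod 13 = 8, so 112 − 21 = 91 = 7·13.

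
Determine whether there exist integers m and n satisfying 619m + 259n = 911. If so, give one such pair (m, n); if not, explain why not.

m = 68, n = -159

619 and 259 are coprime, so 619m + 259n ranges over all of ℤ.
Run the Euclidean algorithm on 619 and 259: 619 = 2·259 + 101, 259 = 2·101 + 57, 101 = 1·57 + 44, 57 = 1·44 + 13, 44 = 3·13 + 5, 13 = 2·5 + 3, 5 = 1·3 + 2, 3 = 1·2 + 1, 2 = 2·1 + 0.
Unwinding: 1 = 3 − 1·2 = 3 − (5 − 1·3) = −5 + 2·3 = −5 + 2·(13 − 2·5) = 2·13 − 5·5 = 2·13 − 5·(44 − 3·13) = −5·44 + 17·13 = −5·44 + 17·(57 − 1·44) = 17·57 − 22·44 = 17·57 − 22·(101 − 1·57) = −22·101 + 39·57 = −22·101 + 39·(259 − 2·101) = 39·259 − 100·101 = 39·259 − 100·(619 − 2·259) = −100·619 + 239·259, i.e. 619·(-100) + 259·239 = 1.
Times 911: 619·(-91100) + 259·217729 = 911, so (-91100, 217729) solves it.
The general solution is m = -91100 + 259k, n = 217729 − 619k; taking k = 352 gives the smaller pair m = 68, n = -159.
Indeed 619·68 + 259·(-159) = 42092 − 41181 = 911.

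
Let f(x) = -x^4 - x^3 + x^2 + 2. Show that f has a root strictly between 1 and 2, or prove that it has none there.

Yes, f has a root in the interval.

f(1) = 1 and f(2) = -18, which have opposite signs.
f is continuous everywhere (it is a polynomial), in particular on [1, 2].
By the Intermediate Value Theorem, f takes the value 0 somewhere in the open interval.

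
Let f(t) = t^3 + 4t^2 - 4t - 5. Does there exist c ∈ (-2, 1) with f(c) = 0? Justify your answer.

f(-2) = 11 and f(1) = -4, which have opposite signs.
Since f is a polynomial it is continuous on [-2, 1].
The Intermediate Value Theorem then guarantees some c ∈ (-2, 1) with f(c) = 0.

Yes, such a c exists.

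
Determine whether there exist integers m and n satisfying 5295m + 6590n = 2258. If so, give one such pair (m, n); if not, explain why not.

gcd(5295, 6590) = 5, so every integer of the form 5295m + 6590n is a multiple of 5.
But 2258 is not a multiple of 5 (it leaves remainder 3).
So the equation is unsolvable over ℤ.

No, no such integers exist.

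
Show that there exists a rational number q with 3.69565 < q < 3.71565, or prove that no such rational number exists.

q = 26/7

Scale by 7: the interval becomes (25.86955, 26.00955), which contains the integer 26.
So q = 26/7 works: it is a ratio of integers, and dividing 7·3.69565 < 26 < 7·3.71565 through by 7 gives 3.69565 < 26/7 < 3.71565.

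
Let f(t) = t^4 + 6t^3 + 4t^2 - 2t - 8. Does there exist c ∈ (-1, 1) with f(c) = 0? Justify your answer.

f(-1) = -7 and f(1) = 1, which have opposite signs.
As a polynomial, f is continuous on every closed interval.
So by the Intermediate Value Theorem there is a c strictly between -1 and 1 with f(c) = 0.

Yes, f has a root in the interval.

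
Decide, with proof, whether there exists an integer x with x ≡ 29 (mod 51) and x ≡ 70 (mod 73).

Since 51 and 73 share no common factor, CRT says the pair of congruences has a solution (unique mod 3723).
Any solution of the first congruence is x = 29 + 51t; substituting into the second, 51t ≡ 70 − 29 ≡ 41 (mod 73).
Invert 51 mod 73 by the Euclidean algorithm: 73 = 1·51 + 22, 51 = 2·22 + 7, 22 = 3·7 + 1, 7 = 7·1 + 0; back-substituting, 1 = 22 − 3·7 = 22 − 3·(51 − 2·22) = −3·51 + 7·22 = −3·51 + 7·(73 − 1·51) = 7·73 − 10·51. Hence 51·(-10) ≡ 1, so 51⁻¹ ≡ -10 ≡ 63 (mod 73).
Therefore t ≡ 63·41 = 2583 ≡ 28 (mod 73).
With t = 28: x = 29 + 51·28 = 1457.
Verify: 1457 = 28·51 + 29 and 1457 = 19·73 + 70. ✓

x = 1457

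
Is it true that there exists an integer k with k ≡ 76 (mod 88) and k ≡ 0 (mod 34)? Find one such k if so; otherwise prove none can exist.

k = 340

gcd(88, 34) = 2. A simultaneous solution exists iff 76 ≡ 0 (mod 2); here 76 mod 2 = 0 = 0 mod 2, so it does.
List candidates k ≡ 76 (mod 88): 76, 164, 252, 340. Modulo 34 these are 8, 28, 14, 0; 340 gives 0 as required.
Indeed 340 ≡ 76 (mod 88) and 340 ≡ 0 (mod 34).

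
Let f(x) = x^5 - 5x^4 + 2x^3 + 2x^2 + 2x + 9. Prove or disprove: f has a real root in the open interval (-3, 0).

f(-3) = -681 and f(0) = 9, which have opposite signs.
Since f is a polynomial it is continuous on [-3, 0].
By the Intermediate Value Theorem f must vanish at some point of (-3, 0).

Such a root exists.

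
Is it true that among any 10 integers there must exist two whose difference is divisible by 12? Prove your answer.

Consider the 10 integers 58, 59, …, 67. They lie in distinct residue classes modulo 12, since 10 ≤ 12.
The differences between them range over 1, …, 9, none of which is divisible by 12.

No; for instance {58, 59, 60, 61, 62, 63, 64, 65, 66, 67} is a counterexample.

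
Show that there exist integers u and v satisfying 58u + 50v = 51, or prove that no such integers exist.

gcd(58, 50) = 2, so every integer of the form 58u + 50v is a multiple of 2.
But 51 = 2·25 + 1, so 2 ∤ 51.
Therefore 58u + 50v = 51 has no solution in integers.

No, no such integers exist.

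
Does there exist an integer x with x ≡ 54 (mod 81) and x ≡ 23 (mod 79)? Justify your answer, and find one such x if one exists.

x = 1998

The moduli 81 and 79 are coprime, so by the Chinese Remainder Theorem a unique solution modulo 6399 exists.
Any solution of the first congruence is x = 54 + 81t; substituting into the second, 81t ≡ 23 − 54 ≡ 48 (mod 79).
81 ≡ 2 (mod 79), so this reads 2t ≡ 48 (mod 79). Invert 2 mod 79 by the Euclidean algorithm: 79 = 39·2 + 1, 2 = 2·1 + 0; back-substituting, 1 = 79 − 39·2. Hence 2·(-39) ≡ 1, so 2⁻¹ ≡ -39 ≡ 40 (mod 79).
Therefore t ≡ 40·48 = 1920 ≡ 24 (mod 79).
Taking t = 24 gives x = 54 + 81·24 = 1998.
Indeed 1998 ≡ 54 (mod 81) and 1998 ≡ 23 (mod 79).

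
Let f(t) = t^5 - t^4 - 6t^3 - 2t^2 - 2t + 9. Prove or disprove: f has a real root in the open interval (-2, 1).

Yes, f has a root in the interval.

f(-2) = 5 and f(1) = -1, which have opposite signs.
Since f is a polynomial it is continuous on [-2, 1].
By the Intermediate Value Theorem, f takes the value 0 somewhere in the open interval.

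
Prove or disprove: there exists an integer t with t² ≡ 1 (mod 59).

t = 58 works: 58² = 3364, and 3364 − 1 = 3363 = 57·59.

t = 58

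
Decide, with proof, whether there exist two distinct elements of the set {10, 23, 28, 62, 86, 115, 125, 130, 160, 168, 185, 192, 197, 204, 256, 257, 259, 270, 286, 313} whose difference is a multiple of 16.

Both 28 and 204 leave remainder 12 on division by 16; their difference 176 = 11·16 is a multiple of 16.

Yes: 28 and 204.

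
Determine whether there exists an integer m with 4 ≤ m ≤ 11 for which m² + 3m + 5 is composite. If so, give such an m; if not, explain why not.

m = 4

At m = 4: 4² + 3·4 + 5 = 33 = 3·11, which is composite.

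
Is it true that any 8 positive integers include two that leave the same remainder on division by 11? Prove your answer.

No; for instance {43, 44, 45, 46, 47, 48, 49, 50} is a counterexample.

Take the 8 consecutive integers 43, 44, …, 50: their residues mod 11 are all distinct because 8 ≤ 11.
Hence this collection has no pair with equal remainders mod 11, disproving the claim.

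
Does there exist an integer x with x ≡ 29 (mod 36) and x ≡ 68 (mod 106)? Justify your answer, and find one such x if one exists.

No, no such integer exists.

Reduce both congruences modulo 2, which divides 36 and 106: they say x ≡ 29 (mod 2) and x ≡ 68 (mod 2).
But 29 mod 2 = 1 while 68 mod 2 = 0, a contradiction.
Therefore no such x exists.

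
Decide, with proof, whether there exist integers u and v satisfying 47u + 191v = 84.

47 and 191 are coprime, so 47u + 191v ranges over all of ℤ.
Run the Euclidean algorithm on 191 and 47: 191 = 4·47 + 3, 47 = 15·3 + 2, 3 = 1·2 + 1, 2 = 2·1 + 0.
Back-substituting, 1 = 3 − 1·2 = 3 − (47 − 15·3) = −47 + 16·3 = −47 + 16·(191 − 4·47) = 16·191 − 65·47; that is, 47·(-65) + 191·16 = 1.
Multiplying through by 84: u = (-65)·84 = -5460, v = 16·84 = 1344 is a solution.
Adding 29·191 to u and subtracting 29·47 from v gives the tidier solution (79, -19).
Indeed 47·79 + 191·(-19) = 3713 − 3629 = 84.

u = 79, v = -19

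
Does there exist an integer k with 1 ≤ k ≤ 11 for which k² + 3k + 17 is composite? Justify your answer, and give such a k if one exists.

k = 5

At k = 5: 5² + 3·5 + 17 = 57 = 3·19, which is composite.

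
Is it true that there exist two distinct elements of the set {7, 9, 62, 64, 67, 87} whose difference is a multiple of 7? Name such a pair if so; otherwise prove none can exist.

No such pair exists.

Two integers differ by a multiple of 7 exactly when they have the same residue mod 7. The residues are 7↦0, 9↦2, 62↦6, 64↦1, 67↦4, 87↦3.
No residue repeats among the 6 elements, so no pair has difference ≡ 0 (mod 7).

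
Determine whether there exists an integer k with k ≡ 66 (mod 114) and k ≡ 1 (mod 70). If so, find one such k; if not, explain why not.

No such integer exists.

Both moduli are multiples of 2 = gcd(114, 70), so any solution would satisfy k ≡ 66 and k ≡ 1 modulo 2 simultaneously.
These are incompatible: 66 − 1 = 65 is not divisible by 2.
So no integer satisfies both congruences.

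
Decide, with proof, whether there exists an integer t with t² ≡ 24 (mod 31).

No, no such integer exists.

31 is prime, so by Euler's criterion 24 is a square mod 31 iff 24^((31−1)/2) = 24^15 ≡ 1 (mod 31).
Squaring successively (mod 31): 24^2 = 576 ≡ 18; 24^4 ≡ 18² = 324 ≡ 14; 24^8 ≡ 14² = 196 ≡ 10.
Since 15 = 8 + 4 + 2 + 1, 24^15 ≡ 10 · 14 · 18 · 24; multiplying out mod 31: 10·14 = 140 ≡ 16, then 16·18 = 288 ≡ 9, then 9·24 = 216 ≡ 30. Thus 24^15 ≡ 30 ≡ −1 (mod 31).
By Euler's criterion 24 is a quadratic non-residue mod 31: no t satisfies t² ≡ 24 (mod 31).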